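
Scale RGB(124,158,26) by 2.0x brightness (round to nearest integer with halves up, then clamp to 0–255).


Multiply each channel by 2.0, round half up, clamp to [0, 255]
R: 124×2.0 = 248
G: 158×2.0 = 316 → clamp → 255
B: 26×2.0 = 52
= RGB(248, 255, 52)


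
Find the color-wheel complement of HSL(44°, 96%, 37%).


Complement = opposite side of color wheel = hue + 180°
H' = (44 + 180) mod 360 = 224°
S and L unchanged.
= HSL(224°, 96%, 37%)


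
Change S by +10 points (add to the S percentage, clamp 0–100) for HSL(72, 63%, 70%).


Original S = 63%
Adjustment = +10 percentage points
New S = 63 + (10) = 73
Clamp to [0, 100] → 73
= HSL(72°, 73%, 70%)


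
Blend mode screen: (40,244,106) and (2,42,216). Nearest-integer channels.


Screen: C = 255 - (255-A)×(255-B)/255, rounded to nearest integer
R: 255 - (255-40)×(255-2)/255 = 255 - 54395/255 ≈ 255 - 213.314 = 41.686 → 42
G: 255 - (255-244)×(255-42)/255 = 255 - 2343/255 ≈ 255 - 9.188 = 245.812 → 246
B: 255 - (255-106)×(255-216)/255 = 255 - 5811/255 ≈ 255 - 22.788 = 232.212 → 232
= RGB(42, 246, 232)


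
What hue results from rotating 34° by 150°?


New hue = (H + rotation) mod 360
New hue = (34 + 150) mod 360
= 184 mod 360
= 184°


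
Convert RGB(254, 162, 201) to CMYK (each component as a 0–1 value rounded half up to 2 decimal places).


R'=254/255≈0.9961, G'=162/255≈0.6353, B'=201/255≈0.7882
K = 1 - max(R',G',B') = 1 - 254/255 = 1/255 = 0.00392… → 0.00
(1-R'-K)/(1-K) simplifies to (max-R)/max with max = 254:
C = (254-254)/254 = 0/254 = 0 → 0.00
M = (254-162)/254 = 92/254 = 0.36220… → 0.36
Y = (254-201)/254 = 53/254 = 0.20866… → 0.21
= CMYK(0.00, 0.36, 0.21, 0.00)


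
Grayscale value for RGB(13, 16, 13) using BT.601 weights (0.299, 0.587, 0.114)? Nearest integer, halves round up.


Gray = 0.299×R + 0.587×G + 0.114×B
Gray = 0.299×13 + 0.587×16 + 0.114×13
Gray = 3.887 + 9.392 + 1.482
Gray = 14.761 → round half up → 15
Gray = 15


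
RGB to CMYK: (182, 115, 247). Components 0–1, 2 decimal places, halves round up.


R'=182/255≈0.7137, G'=115/255≈0.4510, B'=247/255≈0.9686
K = 1 - max(R',G',B') = 1 - 247/255 = 8/255 = 0.03137… → 0.03
(1-R'-K)/(1-K) simplifies to (max-R)/max with max = 247:
C = (247-182)/247 = 65/247 = 0.26315… → 0.26
M = (247-115)/247 = 132/247 = 0.53441… → 0.53
Y = (247-247)/247 = 0/247 = 0 → 0.00
= CMYK(0.26, 0.53, 0.00, 0.03)


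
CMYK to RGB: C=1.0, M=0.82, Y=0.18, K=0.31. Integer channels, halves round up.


R = 255 × (1-C) × (1-K) = 255 × 0.00 × 0.69 = 0
G = 255 × (1-M) × (1-K) = 255 × 0.18 × 0.69 = 31.671 → 32
B = 255 × (1-Y) × (1-K) = 255 × 0.82 × 0.69 = 144.279 → 144
= RGB(0, 32, 144)


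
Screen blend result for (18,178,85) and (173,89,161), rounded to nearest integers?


Screen: C = 255 - (255-A)×(255-B)/255, rounded to nearest integer
R: 255 - (255-18)×(255-173)/255 = 255 - 19434/255 ≈ 255 - 76.212 = 178.788 → 179
G: 255 - (255-178)×(255-89)/255 = 255 - 12782/255 ≈ 255 - 50.125 = 204.875 → 205
B: 255 - (255-85)×(255-161)/255 = 255 - 15980/255 ≈ 255 - 62.667 = 192.333 → 192
= RGB(179, 205, 192)


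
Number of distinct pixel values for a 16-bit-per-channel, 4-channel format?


Total bits = 16 bits/channel × 4 channels = 64 bits
Distinct pixel values = 2^64
= 18,446,744,073,709,551,616 pixel values


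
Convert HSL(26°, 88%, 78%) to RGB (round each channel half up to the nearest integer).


H=26°, S=0.88, L=0.78
C = (1-|2L-1|)×S = (1-|0.56|)×0.88 = 0.3872
H' = H/60 = 26/60 ≈ 0.4333; X = C×(1-|H' mod 2 - 1|) ≈ 0.1678
m = L - C/2 = 0.78 - 0.1936 = 0.5864
Sector ⌊H'⌋ = 0 → (R',G',B') = (0.3872, ≈0.1678, 0.0)
RGB = ((R'+m)×255, (G'+m)×255, (B'+m)×255) = (248.268, 192.3176, 149.532)
Round half up → RGB(248, 192, 150)


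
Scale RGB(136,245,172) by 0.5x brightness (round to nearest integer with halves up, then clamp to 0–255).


Multiply each channel by 0.5, round half up, clamp to [0, 255]
R: 136×0.5 = 68
G: 245×0.5 = 122.5 → round → 123
B: 172×0.5 = 86
= RGB(68, 123, 86)


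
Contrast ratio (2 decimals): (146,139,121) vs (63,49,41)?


Linearize each sRGB channel c=v/255: c/12.92 if c ≤ 0.04045 else ((c+0.055)/1.055)^2.4
L = 0.2126×R_lin + 0.7152×G_lin + 0.0722×B_lin
Color 1 (146,139,121):
  R=146: 146/255≈0.5725 > 0.04045 → ((0.5725+0.055)/1.055)^2.4 ≈ 0.28744
  G=139: 139/255≈0.5451 > 0.04045 → ((0.5451+0.055)/1.055)^2.4 ≈ 0.25818
  B=121: 121/255≈0.4745 > 0.04045 → ((0.4745+0.055)/1.055)^2.4 ≈ 0.19120
  L1 = 0.2126×0.28744 + 0.7152×0.25818 + 0.0722×0.19120 ≈ 0.25957
Color 2 (63,49,41):
  R=63: 63/255≈0.2471 > 0.04045 → ((0.2471+0.055)/1.055)^2.4 ≈ 0.04971
  G=49: 49/255≈0.1922 > 0.04045 → ((0.1922+0.055)/1.055)^2.4 ≈ 0.03071
  B=41: 41/255≈0.1608 > 0.04045 → ((0.1608+0.055)/1.055)^2.4 ≈ 0.02217
  L2 = 0.2126×0.04971 + 0.7152×0.03071 + 0.0722×0.02217 ≈ 0.03413
Lighter = 0.25957, Darker = 0.03413
Ratio = (L_lighter + 0.05) / (L_darker + 0.05)
Ratio = (0.25957 + 0.05) / (0.03413 + 0.05) = 0.30957 / 0.08413 ≈ 3.6794
Ratio ≈ 3.68:1


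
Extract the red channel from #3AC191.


Color: #3AC191
R = 3A = 58
G = C1 = 193
B = 91 = 145
Red = 58


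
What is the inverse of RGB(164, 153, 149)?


Invert: (255-R, 255-G, 255-B)
R: 255-164 = 91
G: 255-153 = 102
B: 255-149 = 106
= RGB(91, 102, 106)


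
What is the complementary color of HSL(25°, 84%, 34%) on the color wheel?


Complement = opposite side of color wheel = hue + 180°
H' = (25 + 180) mod 360 = 205°
S and L unchanged.
= HSL(205°, 84%, 34%)


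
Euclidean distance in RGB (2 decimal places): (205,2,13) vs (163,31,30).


d = √[(R₁-R₂)² + (G₁-G₂)² + (B₁-B₂)²]
d = √[(205-163)² + (2-31)² + (13-30)²]
d = √[1764 + 841 + 289]
d = √2894
d ≈ 53.80


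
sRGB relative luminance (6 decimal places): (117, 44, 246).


Linearize each channel (sRGB transfer function): c = v/255; c_lin = c/12.92 if c ≤ 0.04045, else ((c+0.055)/1.055)^2.4
  R: 117/255 ≈ 0.458824 > 0.04045 → ((0.458824+0.055)/1.055)^2.4 ≈ 0.177888
  G: 44/255 ≈ 0.172549 > 0.04045 → ((0.172549+0.055)/1.055)^2.4 ≈ 0.025187
  B: 246/255 ≈ 0.964706 > 0.04045 → ((0.964706+0.055)/1.055)^2.4 ≈ 0.921582
R_lin = 0.177888, G_lin = 0.025187, B_lin = 0.921582
L = 0.2126×R + 0.7152×G + 0.0722×B
L = 0.2126×0.177888 + 0.7152×0.025187 + 0.0722×0.921582
L ≈ 0.122371


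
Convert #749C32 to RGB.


74 → 116 (R)
9C → 156 (G)
32 → 50 (B)
= RGB(116, 156, 50)


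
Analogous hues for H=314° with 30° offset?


Base hue: 314°
Left analog: (314 - 30) mod 360 = 284°
Right analog: (314 + 30) mod 360 = 344°
Analogous hues = 284° and 344°


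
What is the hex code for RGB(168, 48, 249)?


R = 168 → A8 (hex)
G = 48 → 30 (hex)
B = 249 → F9 (hex)
Hex = #A830F9


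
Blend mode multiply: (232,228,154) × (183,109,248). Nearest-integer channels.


Multiply: C = A×B/255, rounded to nearest integer
R: 232×183/255 = 42456/255 ≈ 166.494 → 166
G: 228×109/255 = 24852/255 ≈ 97.459 → 97
B: 154×248/255 = 38192/255 ≈ 149.773 → 150
= RGB(166, 97, 150)


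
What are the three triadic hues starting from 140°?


Triadic: equally spaced at 120° intervals
H1 = 140°
H2 = (140 + 120) mod 360 = 260°
H3 = (140 + 240) mod 360 = 20°
Triadic = 140°, 260°, 20°


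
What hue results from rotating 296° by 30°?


New hue = (H + rotation) mod 360
New hue = (296 + 30) mod 360
= 326 mod 360
= 326°


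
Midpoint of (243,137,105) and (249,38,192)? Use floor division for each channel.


Midpoint: each channel = ⌊(C₁+C₂)/2⌋
R: ⌊(243+249)/2⌋ = 246
G: ⌊(137+38)/2⌋ = 87
B: ⌊(105+192)/2⌋ = 148
= RGB(246, 87, 148)


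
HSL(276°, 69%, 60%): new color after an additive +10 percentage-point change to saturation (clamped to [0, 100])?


Original S = 69%
Adjustment = +10 percentage points
New S = 69 + (10) = 79
Clamp to [0, 100] → 79
= HSL(276°, 79%, 60%)


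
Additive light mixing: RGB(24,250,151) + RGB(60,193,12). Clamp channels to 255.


Additive: each channel = min(255, C₁+C₂)
R: 24+60 = 84 → 84
G: 250+193 = 443 → 255
B: 151+12 = 163 → 163
= RGB(84, 255, 163)


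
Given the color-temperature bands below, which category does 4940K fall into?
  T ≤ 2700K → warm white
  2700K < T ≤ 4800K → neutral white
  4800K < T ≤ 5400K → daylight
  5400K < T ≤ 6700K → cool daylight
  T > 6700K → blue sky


Temperature: 4940K
4800K < 4940K ≤ 5400K → daylight
Classification: daylight


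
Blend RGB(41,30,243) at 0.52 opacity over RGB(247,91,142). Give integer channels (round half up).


C = α×F + (1-α)×B, with 1-α = 0.48
R: 0.52×41 + 0.48×247 = 21.32 + 118.56 = 139.88 → 140
G: 0.52×30 + 0.48×91 = 15.60 + 43.68 = 59.28 → 59
B: 0.52×243 + 0.48×142 = 126.36 + 68.16 = 194.52 → 195
= RGB(140, 59, 195)


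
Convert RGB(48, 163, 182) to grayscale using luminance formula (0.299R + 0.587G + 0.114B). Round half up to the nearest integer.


Gray = 0.299×R + 0.587×G + 0.114×B
Gray = 0.299×48 + 0.587×163 + 0.114×182
Gray = 14.352 + 95.681 + 20.748
Gray = 130.781 → round half up → 131
Gray = 131


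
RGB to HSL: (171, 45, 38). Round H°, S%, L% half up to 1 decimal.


Normalize: R'=171/255≈0.6706, G'=45/255≈0.1765, B'=38/255≈0.1490
Max=171/255, Min=38/255, Δ=Max-Min=133/255
L = (Max+Min)/2 = (171+38)/510 = 209/510 = 0.40980… → L = 41.0%
L ≤ 0.5 → S = Δ/(Max+Min) = 133/(171+38) = 133/209 = 0.63636… → S = 63.6%
(the 1/255 factors cancel in S and H, so raw channel differences can be used)
Max is R' → H = 60 × (((G-B)/Δ) mod 6) = 60 × (((45-38)/133) mod 6)
  7/133 = 0.0526…
  H = 60 × 0.0526… = 3.157…° → H = 3.2°
= HSL(3.2°, 63.6%, 41.0%)


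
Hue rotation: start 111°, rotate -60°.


New hue = (H + rotation) mod 360
New hue = (111 -60) mod 360
= 51 mod 360
= 51°


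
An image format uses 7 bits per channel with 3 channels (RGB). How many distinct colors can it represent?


Total bits = 7 bits/channel × 3 channels = 21 bits
Distinct colors = 2^21
= 2,097,152 colors


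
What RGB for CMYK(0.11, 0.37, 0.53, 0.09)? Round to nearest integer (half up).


R = 255 × (1-C) × (1-K) = 255 × 0.89 × 0.91 = 206.5245 → 207
G = 255 × (1-M) × (1-K) = 255 × 0.63 × 0.91 = 146.1915 → 146
B = 255 × (1-Y) × (1-K) = 255 × 0.47 × 0.91 = 109.0635 → 109
= RGB(207, 146, 109)


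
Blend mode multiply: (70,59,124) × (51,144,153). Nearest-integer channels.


Multiply: C = A×B/255, rounded to nearest integer
R: 70×51/255 = 3570/255 ≈ 14.000 → 14
G: 59×144/255 = 8496/255 ≈ 33.318 → 33
B: 124×153/255 = 18972/255 ≈ 74.400 → 74
= RGB(14, 33, 74)


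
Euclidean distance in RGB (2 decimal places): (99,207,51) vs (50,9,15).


d = √[(R₁-R₂)² + (G₁-G₂)² + (B₁-B₂)²]
d = √[(99-50)² + (207-9)² + (51-15)²]
d = √[2401 + 39204 + 1296]
d = √42901
d ≈ 207.13


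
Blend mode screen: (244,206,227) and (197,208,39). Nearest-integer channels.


Screen: C = 255 - (255-A)×(255-B)/255, rounded to nearest integer
R: 255 - (255-244)×(255-197)/255 = 255 - 638/255 ≈ 255 - 2.502 = 252.498 → 252
G: 255 - (255-206)×(255-208)/255 = 255 - 2303/255 ≈ 255 - 9.031 = 245.969 → 246
B: 255 - (255-227)×(255-39)/255 = 255 - 6048/255 ≈ 255 - 23.718 = 231.282 → 231
= RGB(252, 246, 231)


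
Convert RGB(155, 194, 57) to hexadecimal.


R = 155 → 9B (hex)
G = 194 → C2 (hex)
B = 57 → 39 (hex)
Hex = #9BC239


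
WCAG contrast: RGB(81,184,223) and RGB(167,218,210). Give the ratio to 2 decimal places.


Linearize each sRGB channel c=v/255: c/12.92 if c ≤ 0.04045 else ((c+0.055)/1.055)^2.4
L = 0.2126×R_lin + 0.7152×G_lin + 0.0722×B_lin
Color 1 (81,184,223):
  R=81: 81/255≈0.3176 > 0.04045 → ((0.3176+0.055)/1.055)^2.4 ≈ 0.08228
  G=184: 184/255≈0.7216 > 0.04045 → ((0.7216+0.055)/1.055)^2.4 ≈ 0.47932
  B=223: 223/255≈0.8745 > 0.04045 → ((0.8745+0.055)/1.055)^2.4 ≈ 0.73791
  L1 = 0.2126×0.08228 + 0.7152×0.47932 + 0.0722×0.73791 ≈ 0.41358
Color 2 (167,218,210):
  R=167: 167/255≈0.6549 > 0.04045 → ((0.6549+0.055)/1.055)^2.4 ≈ 0.38643
  G=218: 218/255≈0.8549 > 0.04045 → ((0.8549+0.055)/1.055)^2.4 ≈ 0.70110
  B=210: 210/255≈0.8235 > 0.04045 → ((0.8235+0.055)/1.055)^2.4 ≈ 0.64448
  L2 = 0.2126×0.38643 + 0.7152×0.70110 + 0.0722×0.64448 ≈ 0.63011
Lighter = 0.63011, Darker = 0.41358
Ratio = (L_lighter + 0.05) / (L_darker + 0.05)
Ratio = (0.63011 + 0.05) / (0.41358 + 0.05) = 0.68011 / 0.46358 ≈ 1.4671
Ratio ≈ 1.47:1


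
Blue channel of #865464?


Color: #865464
R = 86 = 134
G = 54 = 84
B = 64 = 100
Blue = 100


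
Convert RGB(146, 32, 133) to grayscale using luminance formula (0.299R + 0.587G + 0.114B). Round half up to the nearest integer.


Gray = 0.299×R + 0.587×G + 0.114×B
Gray = 0.299×146 + 0.587×32 + 0.114×133
Gray = 43.654 + 18.784 + 15.162
Gray = 77.600 → round half up → 78
Gray = 78


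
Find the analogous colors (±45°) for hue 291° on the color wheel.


Base hue: 291°
Left analog: (291 - 45) mod 360 = 246°
Right analog: (291 + 45) mod 360 = 336°
Analogous hues = 246° and 336°


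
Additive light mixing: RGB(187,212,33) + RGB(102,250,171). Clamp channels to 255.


Additive: each channel = min(255, C₁+C₂)
R: 187+102 = 289 → 255
G: 212+250 = 462 → 255
B: 33+171 = 204 → 204
= RGB(255, 255, 204)


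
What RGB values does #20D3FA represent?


20 → 32 (R)
D3 → 211 (G)
FA → 250 (B)
= RGB(32, 211, 250)


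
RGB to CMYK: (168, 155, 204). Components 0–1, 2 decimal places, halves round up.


R'=168/255≈0.6588, G'=155/255≈0.6078, B'=204/255≈0.8000
K = 1 - max(R',G',B') = 1 - 204/255 = 51/255 = 0.2 → 0.20
(1-R'-K)/(1-K) simplifies to (max-R)/max with max = 204:
C = (204-168)/204 = 36/204 = 0.17647… → 0.18
M = (204-155)/204 = 49/204 = 0.24019… → 0.24
Y = (204-204)/204 = 0/204 = 0 → 0.00
= CMYK(0.18, 0.24, 0.00, 0.20)


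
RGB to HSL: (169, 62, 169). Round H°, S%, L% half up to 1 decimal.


Normalize: R'=169/255≈0.6627, G'=62/255≈0.2431, B'=169/255≈0.6627
Max=169/255, Min=62/255, Δ=Max-Min=107/255
L = (Max+Min)/2 = (169+62)/510 = 231/510 = 0.45294… → L = 45.3%
L ≤ 0.5 → S = Δ/(Max+Min) = 107/(169+62) = 107/231 = 0.46320… → S = 46.3%
(the 1/255 factors cancel in S and H, so raw channel differences can be used)
Max is R' → H = 60 × (((G-B)/Δ) mod 6) = 60 × (((62-169)/107) mod 6)
  (-107)/107 = -1; negative, so add 6 → 5
  H = 60 × 5 = 300° → H = 300.0°
= HSL(300.0°, 46.3%, 45.3%)


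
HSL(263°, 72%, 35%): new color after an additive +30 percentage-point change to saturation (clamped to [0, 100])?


Original S = 72%
Adjustment = +30 percentage points
New S = 72 + (30) = 102
Clamp to [0, 100] → 100
= HSL(263°, 100%, 35%)


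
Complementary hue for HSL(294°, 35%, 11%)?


Complement = opposite side of color wheel = hue + 180°
H' = (294 + 180) mod 360 = 114°
S and L unchanged.
= HSL(114°, 35%, 11%)


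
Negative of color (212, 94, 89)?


Invert: (255-R, 255-G, 255-B)
R: 255-212 = 43
G: 255-94 = 161
B: 255-89 = 166
= RGB(43, 161, 166)


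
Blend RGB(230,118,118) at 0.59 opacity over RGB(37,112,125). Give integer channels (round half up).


C = α×F + (1-α)×B, with 1-α = 0.41
R: 0.59×230 + 0.41×37 = 135.70 + 15.17 = 150.87 → 151
G: 0.59×118 + 0.41×112 = 69.62 + 45.92 = 115.54 → 116
B: 0.59×118 + 0.41×125 = 69.62 + 51.25 = 120.87 → 121
= RGB(151, 116, 121)


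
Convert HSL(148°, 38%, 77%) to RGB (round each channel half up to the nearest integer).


H=148°, S=0.38, L=0.77
C = (1-|2L-1|)×S = (1-|0.54|)×0.38 = 0.1748
H' = H/60 = 148/60 ≈ 2.4667; X = C×(1-|H' mod 2 - 1|) ≈ 0.0816
m = L - C/2 = 0.77 - 0.0874 = 0.6826
Sector ⌊H'⌋ = 2 → (R',G',B') = (0.0, 0.1748, ≈0.0816)
RGB = ((R'+m)×255, (G'+m)×255, (B'+m)×255) = (174.063, 218.637, 194.8642)
Round half up → RGB(174, 219, 195)


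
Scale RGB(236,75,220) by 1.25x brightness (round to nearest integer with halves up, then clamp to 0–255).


Multiply each channel by 1.25, round half up, clamp to [0, 255]
R: 236×1.25 = 295 → clamp → 255
G: 75×1.25 = 93.75 → round → 94
B: 220×1.25 = 275 → clamp → 255
= RGB(255, 94, 255)


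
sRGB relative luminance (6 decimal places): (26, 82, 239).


Linearize each channel (sRGB transfer function): c = v/255; c_lin = c/12.92 if c ≤ 0.04045, else ((c+0.055)/1.055)^2.4
  R: 26/255 ≈ 0.101961 > 0.04045 → ((0.101961+0.055)/1.055)^2.4 ≈ 0.010330
  G: 82/255 ≈ 0.321569 > 0.04045 → ((0.321569+0.055)/1.055)^2.4 ≈ 0.084376
  B: 239/255 ≈ 0.937255 > 0.04045 → ((0.937255+0.055)/1.055)^2.4 ≈ 0.863157
R_lin = 0.010330, G_lin = 0.084376, B_lin = 0.863157
L = 0.2126×R + 0.7152×G + 0.0722×B
L = 0.2126×0.010330 + 0.7152×0.084376 + 0.0722×0.863157
L ≈ 0.124862


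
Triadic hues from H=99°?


Triadic: equally spaced at 120° intervals
H1 = 99°
H2 = (99 + 120) mod 360 = 219°
H3 = (99 + 240) mod 360 = 339°
Triadic = 99°, 219°, 339°


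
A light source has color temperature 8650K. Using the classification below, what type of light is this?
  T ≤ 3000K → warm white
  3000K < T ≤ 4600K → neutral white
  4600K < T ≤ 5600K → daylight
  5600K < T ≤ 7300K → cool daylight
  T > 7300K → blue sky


Temperature: 8650K
8650K > 7300K → blue sky
Classification: blue sky


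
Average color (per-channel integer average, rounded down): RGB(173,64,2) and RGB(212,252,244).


Midpoint: each channel = ⌊(C₁+C₂)/2⌋
R: ⌊(173+212)/2⌋ = 192
G: ⌊(64+252)/2⌋ = 158
B: ⌊(2+244)/2⌋ = 123
= RGB(192, 158, 123)


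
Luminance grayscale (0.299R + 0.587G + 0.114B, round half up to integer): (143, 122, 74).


Gray = 0.299×R + 0.587×G + 0.114×B
Gray = 0.299×143 + 0.587×122 + 0.114×74
Gray = 42.757 + 71.614 + 8.436
Gray = 122.807 → round half up → 123
Gray = 123


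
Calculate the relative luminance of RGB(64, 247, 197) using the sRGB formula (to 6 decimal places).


Linearize each channel (sRGB transfer function): c = v/255; c_lin = c/12.92 if c ≤ 0.04045, else ((c+0.055)/1.055)^2.4
  R: 64/255 ≈ 0.250980 > 0.04045 → ((0.250980+0.055)/1.055)^2.4 ≈ 0.051269
  G: 247/255 ≈ 0.968627 > 0.04045 → ((0.968627+0.055)/1.055)^2.4 ≈ 0.930111
  B: 197/255 ≈ 0.772549 > 0.04045 → ((0.772549+0.055)/1.055)^2.4 ≈ 0.558340
R_lin = 0.051269, G_lin = 0.930111, B_lin = 0.558340
L = 0.2126×R + 0.7152×G + 0.0722×B
L = 0.2126×0.051269 + 0.7152×0.930111 + 0.0722×0.558340
L ≈ 0.716427


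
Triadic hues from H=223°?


Triadic: equally spaced at 120° intervals
H1 = 223°
H2 = (223 + 120) mod 360 = 343°
H3 = (223 + 240) mod 360 = 103°
Triadic = 223°, 343°, 103°


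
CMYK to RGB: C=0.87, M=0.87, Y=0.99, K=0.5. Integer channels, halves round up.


R = 255 × (1-C) × (1-K) = 255 × 0.13 × 0.50 = 16.575 → 17
G = 255 × (1-M) × (1-K) = 255 × 0.13 × 0.50 = 16.575 → 17
B = 255 × (1-Y) × (1-K) = 255 × 0.01 × 0.50 = 1.275 → 1
= RGB(17, 17, 1)


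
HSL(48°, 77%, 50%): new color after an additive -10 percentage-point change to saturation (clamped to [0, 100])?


Original S = 77%
Adjustment = -10 percentage points
New S = 77 + (-10) = 67
Clamp to [0, 100] → 67
= HSL(48°, 67%, 50%)


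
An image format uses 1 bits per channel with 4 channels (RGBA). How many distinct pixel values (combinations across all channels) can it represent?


Total bits = 1 bits/channel × 4 channels = 4 bits
Distinct pixel values = 2^4
= 16 pixel values


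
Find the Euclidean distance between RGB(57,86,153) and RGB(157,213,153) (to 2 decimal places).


d = √[(R₁-R₂)² + (G₁-G₂)² + (B₁-B₂)²]
d = √[(57-157)² + (86-213)² + (153-153)²]
d = √[10000 + 16129 + 0]
d = √26129
d ≈ 161.64


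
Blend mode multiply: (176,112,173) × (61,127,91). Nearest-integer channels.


Multiply: C = A×B/255, rounded to nearest integer
R: 176×61/255 = 10736/255 ≈ 42.102 → 42
G: 112×127/255 = 14224/255 ≈ 55.780 → 56
B: 173×91/255 = 15743/255 ≈ 61.737 → 62
= RGB(42, 56, 62)


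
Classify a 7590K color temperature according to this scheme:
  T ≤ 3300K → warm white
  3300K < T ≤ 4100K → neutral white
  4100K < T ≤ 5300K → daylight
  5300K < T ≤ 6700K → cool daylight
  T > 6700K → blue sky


Temperature: 7590K
7590K > 6700K → blue sky
Classification: blue sky


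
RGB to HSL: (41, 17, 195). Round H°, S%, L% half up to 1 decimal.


Normalize: R'=41/255≈0.1608, G'=17/255≈0.0667, B'=195/255≈0.7647
Max=195/255, Min=17/255, Δ=Max-Min=178/255
L = (Max+Min)/2 = (195+17)/510 = 212/510 = 0.41568… → L = 41.6%
L ≤ 0.5 → S = Δ/(Max+Min) = 178/(195+17) = 178/212 = 0.83962… → S = 84.0%
(the 1/255 factors cancel in S and H, so raw channel differences can be used)
Max is B' → H = 60 × ((R-G)/Δ + 4) = 60 × ((41-17)/178 + 4)
  24/178 + 4 = 0.1348… + 4 = 4.1348…
  H = 60 × 4.1348… = 248.089…° → H = 248.1°
= HSL(248.1°, 84.0%, 41.6%)


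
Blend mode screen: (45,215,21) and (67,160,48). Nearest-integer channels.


Screen: C = 255 - (255-A)×(255-B)/255, rounded to nearest integer
R: 255 - (255-45)×(255-67)/255 = 255 - 39480/255 ≈ 255 - 154.824 = 100.176 → 100
G: 255 - (255-215)×(255-160)/255 = 255 - 3800/255 ≈ 255 - 14.902 = 240.098 → 240
B: 255 - (255-21)×(255-48)/255 = 255 - 48438/255 ≈ 255 - 189.953 = 65.047 → 65
= RGB(100, 240, 65)


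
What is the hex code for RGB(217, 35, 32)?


R = 217 → D9 (hex)
G = 35 → 23 (hex)
B = 32 → 20 (hex)
Hex = #D92320


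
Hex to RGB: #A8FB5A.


A8 → 168 (R)
FB → 251 (G)
5A → 90 (B)
= RGB(168, 251, 90)


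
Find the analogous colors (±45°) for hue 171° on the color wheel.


Base hue: 171°
Left analog: (171 - 45) mod 360 = 126°
Right analog: (171 + 45) mod 360 = 216°
Analogous hues = 126° and 216°


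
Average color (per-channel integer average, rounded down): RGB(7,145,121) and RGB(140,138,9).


Midpoint: each channel = ⌊(C₁+C₂)/2⌋
R: ⌊(7+140)/2⌋ = 73
G: ⌊(145+138)/2⌋ = 141
B: ⌊(121+9)/2⌋ = 65
= RGB(73, 141, 65)


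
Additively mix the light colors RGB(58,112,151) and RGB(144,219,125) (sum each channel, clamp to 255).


Additive: each channel = min(255, C₁+C₂)
R: 58+144 = 202 → 202
G: 112+219 = 331 → 255
B: 151+125 = 276 → 255
= RGB(202, 255, 255)


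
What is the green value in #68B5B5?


Color: #68B5B5
R = 68 = 104
G = B5 = 181
B = B5 = 181
Green = 181


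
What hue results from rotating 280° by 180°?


New hue = (H + rotation) mod 360
New hue = (280 + 180) mod 360
= 460 mod 360
= 100°


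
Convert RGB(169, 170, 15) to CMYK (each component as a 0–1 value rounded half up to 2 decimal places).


R'=169/255≈0.6627, G'=170/255≈0.6667, B'=15/255≈0.0588
K = 1 - max(R',G',B') = 1 - 170/255 = 85/255 = 0.33333… → 0.33
(1-R'-K)/(1-K) simplifies to (max-R)/max with max = 170:
C = (170-169)/170 = 1/170 = 0.00588… → 0.01
M = (170-170)/170 = 0/170 = 0 → 0.00
Y = (170-15)/170 = 155/170 = 0.91176… → 0.91
= CMYK(0.01, 0.00, 0.91, 0.33)


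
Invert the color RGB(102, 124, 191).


Invert: (255-R, 255-G, 255-B)
R: 255-102 = 153
G: 255-124 = 131
B: 255-191 = 64
= RGB(153, 131, 64)


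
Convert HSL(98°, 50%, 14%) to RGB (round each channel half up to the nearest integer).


H=98°, S=0.50, L=0.14
C = (1-|2L-1|)×S = (1-|-0.72|)×0.50 = 0.14
H' = H/60 = 98/60 ≈ 1.6333; X = C×(1-|H' mod 2 - 1|) ≈ 0.0513
m = L - C/2 = 0.14 - 0.07 = 0.07
Sector ⌊H'⌋ = 1 → (R',G',B') = (≈0.0513, 0.14, 0.0)
RGB = ((R'+m)×255, (G'+m)×255, (B'+m)×255) = (30.94, 53.55, 17.85)
Round half up → RGB(31, 54, 18)


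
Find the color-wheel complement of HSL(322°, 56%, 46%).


Complement = opposite side of color wheel = hue + 180°
H' = (322 + 180) mod 360 = 142°
S and L unchanged.
= HSL(142°, 56%, 46%)


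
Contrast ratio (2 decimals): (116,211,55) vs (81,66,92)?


Linearize each sRGB channel c=v/255: c/12.92 if c ≤ 0.04045 else ((c+0.055)/1.055)^2.4
L = 0.2126×R_lin + 0.7152×G_lin + 0.0722×B_lin
Color 1 (116,211,55):
  R=116: 116/255≈0.4549 > 0.04045 → ((0.4549+0.055)/1.055)^2.4 ≈ 0.17465
  G=211: 211/255≈0.8275 > 0.04045 → ((0.8275+0.055)/1.055)^2.4 ≈ 0.65141
  B=55: 55/255≈0.2157 > 0.04045 → ((0.2157+0.055)/1.055)^2.4 ≈ 0.03820
  L1 = 0.2126×0.17465 + 0.7152×0.65141 + 0.0722×0.03820 ≈ 0.50577
Color 2 (81,66,92):
  R=81: 81/255≈0.3176 > 0.04045 → ((0.3176+0.055)/1.055)^2.4 ≈ 0.08228
  G=66: 66/255≈0.2588 > 0.04045 → ((0.2588+0.055)/1.055)^2.4 ≈ 0.05448
  B=92: 92/255≈0.3608 > 0.04045 → ((0.3608+0.055)/1.055)^2.4 ≈ 0.10702
  L2 = 0.2126×0.08228 + 0.7152×0.05448 + 0.0722×0.10702 ≈ 0.06418
Lighter = 0.50577, Darker = 0.06418
Ratio = (L_lighter + 0.05) / (L_darker + 0.05)
Ratio = (0.50577 + 0.05) / (0.06418 + 0.05) = 0.55577 / 0.11418 ≈ 4.8673
Ratio ≈ 4.87:1


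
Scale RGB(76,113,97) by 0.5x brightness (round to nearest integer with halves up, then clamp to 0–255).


Multiply each channel by 0.5, round half up, clamp to [0, 255]
R: 76×0.5 = 38
G: 113×0.5 = 56.5 → round → 57
B: 97×0.5 = 48.5 → round → 49
= RGB(38, 57, 49)


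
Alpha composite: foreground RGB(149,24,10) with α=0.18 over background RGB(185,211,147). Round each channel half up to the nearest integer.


C = α×F + (1-α)×B, with 1-α = 0.82
R: 0.18×149 + 0.82×185 = 26.82 + 151.70 = 178.52 → 179
G: 0.18×24 + 0.82×211 = 4.32 + 173.02 = 177.34 → 177
B: 0.18×10 + 0.82×147 = 1.80 + 120.54 = 122.34 → 122
= RGB(179, 177, 122)


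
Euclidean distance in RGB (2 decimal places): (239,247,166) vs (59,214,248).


d = √[(R₁-R₂)² + (G₁-G₂)² + (B₁-B₂)²]
d = √[(239-59)² + (247-214)² + (166-248)²]
d = √[32400 + 1089 + 6724]
d = √40213
d ≈ 200.53


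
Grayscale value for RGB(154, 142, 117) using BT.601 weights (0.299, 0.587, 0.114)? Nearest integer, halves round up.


Gray = 0.299×R + 0.587×G + 0.114×B
Gray = 0.299×154 + 0.587×142 + 0.114×117
Gray = 46.046 + 83.354 + 13.338
Gray = 142.738 → round half up → 143
Gray = 143


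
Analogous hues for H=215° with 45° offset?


Base hue: 215°
Left analog: (215 - 45) mod 360 = 170°
Right analog: (215 + 45) mod 360 = 260°
Analogous hues = 170° and 260°


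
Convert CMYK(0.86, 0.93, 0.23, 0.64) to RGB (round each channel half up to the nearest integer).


R = 255 × (1-C) × (1-K) = 255 × 0.14 × 0.36 = 12.852 → 13
G = 255 × (1-M) × (1-K) = 255 × 0.07 × 0.36 = 6.426 → 6
B = 255 × (1-Y) × (1-K) = 255 × 0.77 × 0.36 = 70.686 → 71
= RGB(13, 6, 71)


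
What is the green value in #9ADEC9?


Color: #9ADEC9
R = 9A = 154
G = DE = 222
B = C9 = 201
Green = 222


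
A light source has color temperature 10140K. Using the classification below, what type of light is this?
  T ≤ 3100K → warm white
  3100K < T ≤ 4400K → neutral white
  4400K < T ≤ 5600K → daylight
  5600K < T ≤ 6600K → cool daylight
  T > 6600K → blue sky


Temperature: 10140K
10140K > 6600K → blue sky
Classification: blue sky


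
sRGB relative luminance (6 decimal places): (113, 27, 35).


Linearize each channel (sRGB transfer function): c = v/255; c_lin = c/12.92 if c ≤ 0.04045, else ((c+0.055)/1.055)^2.4
  R: 113/255 ≈ 0.443137 > 0.04045 → ((0.443137+0.055)/1.055)^2.4 ≈ 0.165132
  G: 27/255 ≈ 0.105882 > 0.04045 → ((0.105882+0.055)/1.055)^2.4 ≈ 0.010960
  B: 35/255 ≈ 0.137255 > 0.04045 → ((0.137255+0.055)/1.055)^2.4 ≈ 0.016807
R_lin = 0.165132, G_lin = 0.010960, B_lin = 0.016807
L = 0.2126×R + 0.7152×G + 0.0722×B
L = 0.2126×0.165132 + 0.7152×0.010960 + 0.0722×0.016807
L ≈ 0.044159


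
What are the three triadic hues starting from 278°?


Triadic: equally spaced at 120° intervals
H1 = 278°
H2 = (278 + 120) mod 360 = 38°
H3 = (278 + 240) mod 360 = 158°
Triadic = 278°, 38°, 158°


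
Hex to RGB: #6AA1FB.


6A → 106 (R)
A1 → 161 (G)
FB → 251 (B)
= RGB(106, 161, 251)


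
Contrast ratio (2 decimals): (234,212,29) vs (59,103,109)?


Linearize each sRGB channel c=v/255: c/12.92 if c ≤ 0.04045 else ((c+0.055)/1.055)^2.4
L = 0.2126×R_lin + 0.7152×G_lin + 0.0722×B_lin
Color 1 (234,212,29):
  R=234: 234/255≈0.9176 > 0.04045 → ((0.9176+0.055)/1.055)^2.4 ≈ 0.82279
  G=212: 212/255≈0.8314 > 0.04045 → ((0.8314+0.055)/1.055)^2.4 ≈ 0.65837
  B=29: 29/255≈0.1137 > 0.04045 → ((0.1137+0.055)/1.055)^2.4 ≈ 0.01229
  L1 = 0.2126×0.82279 + 0.7152×0.65837 + 0.0722×0.01229 ≈ 0.64668
Color 2 (59,103,109):
  R=59: 59/255≈0.2314 > 0.04045 → ((0.2314+0.055)/1.055)^2.4 ≈ 0.04374
  G=103: 103/255≈0.4039 > 0.04045 → ((0.4039+0.055)/1.055)^2.4 ≈ 0.13563
  B=109: 109/255≈0.4275 > 0.04045 → ((0.4275+0.055)/1.055)^2.4 ≈ 0.15293
  L2 = 0.2126×0.04374 + 0.7152×0.13563 + 0.0722×0.15293 ≈ 0.11734
Lighter = 0.64668, Darker = 0.11734
Ratio = (L_lighter + 0.05) / (L_darker + 0.05)
Ratio = (0.64668 + 0.05) / (0.11734 + 0.05) = 0.69668 / 0.16734 ≈ 4.1632
Ratio ≈ 4.16:1


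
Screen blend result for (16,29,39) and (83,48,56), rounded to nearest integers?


Screen: C = 255 - (255-A)×(255-B)/255, rounded to nearest integer
R: 255 - (255-16)×(255-83)/255 = 255 - 41108/255 ≈ 255 - 161.208 = 93.792 → 94
G: 255 - (255-29)×(255-48)/255 = 255 - 46782/255 ≈ 255 - 183.459 = 71.541 → 72
B: 255 - (255-39)×(255-56)/255 = 255 - 42984/255 ≈ 255 - 168.565 = 86.435 → 86
= RGB(94, 72, 86)


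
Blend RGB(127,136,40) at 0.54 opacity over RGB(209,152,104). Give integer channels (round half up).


C = α×F + (1-α)×B, with 1-α = 0.46
R: 0.54×127 + 0.46×209 = 68.58 + 96.14 = 164.72 → 165
G: 0.54×136 + 0.46×152 = 73.44 + 69.92 = 143.36 → 143
B: 0.54×40 + 0.46×104 = 21.60 + 47.84 = 69.44 → 69
= RGB(165, 143, 69)


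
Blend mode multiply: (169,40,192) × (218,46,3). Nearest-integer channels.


Multiply: C = A×B/255, rounded to nearest integer
R: 169×218/255 = 36842/255 ≈ 144.478 → 144
G: 40×46/255 = 1840/255 ≈ 7.216 → 7
B: 192×3/255 = 576/255 ≈ 2.259 → 2
= RGB(144, 7, 2)


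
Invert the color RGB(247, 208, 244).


Invert: (255-R, 255-G, 255-B)
R: 255-247 = 8
G: 255-208 = 47
B: 255-244 = 11
= RGB(8, 47, 11)


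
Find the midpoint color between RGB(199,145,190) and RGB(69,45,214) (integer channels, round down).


Midpoint: each channel = ⌊(C₁+C₂)/2⌋
R: ⌊(199+69)/2⌋ = 134
G: ⌊(145+45)/2⌋ = 95
B: ⌊(190+214)/2⌋ = 202
= RGB(134, 95, 202)


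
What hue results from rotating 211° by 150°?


New hue = (H + rotation) mod 360
New hue = (211 + 150) mod 360
= 361 mod 360
= 1°


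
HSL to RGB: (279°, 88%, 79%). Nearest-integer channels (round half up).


H=279°, S=0.88, L=0.79
C = (1-|2L-1|)×S = (1-|0.58|)×0.88 = 0.3696
H' = H/60 = 279/60 ≈ 4.6500; X = C×(1-|H' mod 2 - 1|) = 0.24024
m = L - C/2 = 0.79 - 0.1848 = 0.6052
Sector ⌊H'⌋ = 4 → (R',G',B') = (0.24024, 0.0, 0.3696)
RGB = ((R'+m)×255, (G'+m)×255, (B'+m)×255) = (215.5872, 154.326, 248.574)
Round half up → RGB(216, 154, 249)


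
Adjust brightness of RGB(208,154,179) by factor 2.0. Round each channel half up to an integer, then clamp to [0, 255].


Multiply each channel by 2.0, round half up, clamp to [0, 255]
R: 208×2.0 = 416 → clamp → 255
G: 154×2.0 = 308 → clamp → 255
B: 179×2.0 = 358 → clamp → 255
= RGB(255, 255, 255)


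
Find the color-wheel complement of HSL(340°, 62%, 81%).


Complement = opposite side of color wheel = hue + 180°
H' = (340 + 180) mod 360 = 160°
S and L unchanged.
= HSL(160°, 62%, 81%)


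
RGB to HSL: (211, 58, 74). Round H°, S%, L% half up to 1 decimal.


Normalize: R'=211/255≈0.8275, G'=58/255≈0.2275, B'=74/255≈0.2902
Max=211/255, Min=58/255, Δ=Max-Min=153/255
L = (Max+Min)/2 = (211+58)/510 = 269/510 = 0.52745… → L = 52.7%
L > 0.5 → S = Δ/(2-Max-Min) = 153/(510-211-58) = 153/241 = 0.63485… → S = 63.5%
(the 1/255 factors cancel in S and H, so raw channel differences can be used)
Max is R' → H = 60 × (((G-B)/Δ) mod 6) = 60 × (((58-74)/153) mod 6)
  (-16)/153 = -0.1045…; negative, so add 6 → 5.8954…
  H = 60 × 5.8954… = 353.725…° → H = 353.7°
= HSL(353.7°, 63.5%, 52.7%)


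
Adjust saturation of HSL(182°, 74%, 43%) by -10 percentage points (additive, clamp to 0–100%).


Original S = 74%
Adjustment = -10 percentage points
New S = 74 + (-10) = 64
Clamp to [0, 100] → 64
= HSL(182°, 64%, 43%)


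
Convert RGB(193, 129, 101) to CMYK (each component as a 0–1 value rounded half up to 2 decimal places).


R'=193/255≈0.7569, G'=129/255≈0.5059, B'=101/255≈0.3961
K = 1 - max(R',G',B') = 1 - 193/255 = 62/255 = 0.24313… → 0.24
(1-R'-K)/(1-K) simplifies to (max-R)/max with max = 193:
C = (193-193)/193 = 0/193 = 0 → 0.00
M = (193-129)/193 = 64/193 = 0.33160… → 0.33
Y = (193-101)/193 = 92/193 = 0.47668… → 0.48
= CMYK(0.00, 0.33, 0.48, 0.24)


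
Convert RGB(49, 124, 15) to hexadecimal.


R = 49 → 31 (hex)
G = 124 → 7C (hex)
B = 15 → 0F (hex)
Hex = #317C0F


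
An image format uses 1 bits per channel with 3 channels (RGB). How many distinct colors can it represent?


Total bits = 1 bits/channel × 3 channels = 3 bits
Distinct colors = 2^3
= 8 colors


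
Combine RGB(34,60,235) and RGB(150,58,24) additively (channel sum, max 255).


Additive: each channel = min(255, C₁+C₂)
R: 34+150 = 184 → 184
G: 60+58 = 118 → 118
B: 235+24 = 259 → 255
= RGB(184, 118, 255)


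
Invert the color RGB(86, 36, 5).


Invert: (255-R, 255-G, 255-B)
R: 255-86 = 169
G: 255-36 = 219
B: 255-5 = 250
= RGB(169, 219, 250)


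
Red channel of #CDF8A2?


Color: #CDF8A2
R = CD = 205
G = F8 = 248
B = A2 = 162
Red = 205


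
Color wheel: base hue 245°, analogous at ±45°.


Base hue: 245°
Left analog: (245 - 45) mod 360 = 200°
Right analog: (245 + 45) mod 360 = 290°
Analogous hues = 200° and 290°


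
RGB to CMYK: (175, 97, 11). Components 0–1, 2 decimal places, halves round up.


R'=175/255≈0.6863, G'=97/255≈0.3804, B'=11/255≈0.0431
K = 1 - max(R',G',B') = 1 - 175/255 = 80/255 = 0.31372… → 0.31
(1-R'-K)/(1-K) simplifies to (max-R)/max with max = 175:
C = (175-175)/175 = 0/175 = 0 → 0.00
M = (175-97)/175 = 78/175 = 0.44571… → 0.45
Y = (175-11)/175 = 164/175 = 0.93714… → 0.94
= CMYK(0.00, 0.45, 0.94, 0.31)


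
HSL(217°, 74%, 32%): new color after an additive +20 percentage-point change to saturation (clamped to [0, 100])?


Original S = 74%
Adjustment = +20 percentage points
New S = 74 + (20) = 94
Clamp to [0, 100] → 94
= HSL(217°, 94%, 32%)


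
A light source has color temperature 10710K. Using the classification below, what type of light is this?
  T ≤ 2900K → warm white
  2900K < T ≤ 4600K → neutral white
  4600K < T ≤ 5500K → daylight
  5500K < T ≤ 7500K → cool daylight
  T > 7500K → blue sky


Temperature: 10710K
10710K > 7500K → blue sky
Classification: blue sky


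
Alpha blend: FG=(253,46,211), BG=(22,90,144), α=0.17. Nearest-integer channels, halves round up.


C = α×F + (1-α)×B, with 1-α = 0.83
R: 0.17×253 + 0.83×22 = 43.01 + 18.26 = 61.27 → 61
G: 0.17×46 + 0.83×90 = 7.82 + 74.70 = 82.52 → 83
B: 0.17×211 + 0.83×144 = 35.87 + 119.52 = 155.39 → 155
= RGB(61, 83, 155)


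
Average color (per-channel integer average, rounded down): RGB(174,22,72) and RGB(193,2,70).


Midpoint: each channel = ⌊(C₁+C₂)/2⌋
R: ⌊(174+193)/2⌋ = 183
G: ⌊(22+2)/2⌋ = 12
B: ⌊(72+70)/2⌋ = 71
= RGB(183, 12, 71)


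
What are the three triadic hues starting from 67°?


Triadic: equally spaced at 120° intervals
H1 = 67°
H2 = (67 + 120) mod 360 = 187°
H3 = (67 + 240) mod 360 = 307°
Triadic = 67°, 187°, 307°


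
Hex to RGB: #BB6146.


BB → 187 (R)
61 → 97 (G)
46 → 70 (B)
= RGB(187, 97, 70)


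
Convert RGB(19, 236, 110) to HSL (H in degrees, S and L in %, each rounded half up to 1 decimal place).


Normalize: R'=19/255≈0.0745, G'=236/255≈0.9255, B'=110/255≈0.4314
Max=236/255, Min=19/255, Δ=Max-Min=217/255
L = (Max+Min)/2 = (236+19)/510 = 255/510 = 0.5 → L = 50.0%
L ≤ 0.5 → S = Δ/(Max+Min) = 217/(236+19) = 217/255 = 0.85098… → S = 85.1%
(the 1/255 factors cancel in S and H, so raw channel differences can be used)
Max is G' → H = 60 × ((B-R)/Δ + 2) = 60 × ((110-19)/217 + 2)
  91/217 + 2 = 0.4193… + 2 = 2.4193…
  H = 60 × 2.4193… = 145.161…° → H = 145.2°
= HSL(145.2°, 85.1%, 50.0%)


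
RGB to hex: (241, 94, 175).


R = 241 → F1 (hex)
G = 94 → 5E (hex)
B = 175 → AF (hex)
Hex = #F15EAF


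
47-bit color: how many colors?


Colors = 2^bits = 2^47
= 140,737,488,355,328 colors


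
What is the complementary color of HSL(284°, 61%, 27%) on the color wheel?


Complement = opposite side of color wheel = hue + 180°
H' = (284 + 180) mod 360 = 104°
S and L unchanged.
= HSL(104°, 61%, 27%)


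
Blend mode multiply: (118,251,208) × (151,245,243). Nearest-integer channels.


Multiply: C = A×B/255, rounded to nearest integer
R: 118×151/255 = 17818/255 ≈ 69.875 → 70
G: 251×245/255 = 61495/255 ≈ 241.157 → 241
B: 208×243/255 = 50544/255 ≈ 198.212 → 198
= RGB(70, 241, 198)


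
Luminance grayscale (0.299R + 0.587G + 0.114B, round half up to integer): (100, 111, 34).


Gray = 0.299×R + 0.587×G + 0.114×B
Gray = 0.299×100 + 0.587×111 + 0.114×34
Gray = 29.900 + 65.157 + 3.876
Gray = 98.933 → round half up → 99
Gray = 99


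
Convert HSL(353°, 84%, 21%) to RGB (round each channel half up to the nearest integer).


H=353°, S=0.84, L=0.21
C = (1-|2L-1|)×S = (1-|-0.58|)×0.84 = 0.3528
H' = H/60 = 353/60 ≈ 5.8833; X = C×(1-|H' mod 2 - 1|) = 0.04116
m = L - C/2 = 0.21 - 0.1764 = 0.0336
Sector ⌊H'⌋ = 5 → (R',G',B') = (0.3528, 0.0, 0.04116)
RGB = ((R'+m)×255, (G'+m)×255, (B'+m)×255) = (98.532, 8.568, 19.0638)
Round half up → RGB(99, 9, 19)


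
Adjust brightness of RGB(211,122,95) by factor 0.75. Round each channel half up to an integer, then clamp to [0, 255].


Multiply each channel by 0.75, round half up, clamp to [0, 255]
R: 211×0.75 = 158.25 → round → 158
G: 122×0.75 = 91.5 → round → 92
B: 95×0.75 = 71.25 → round → 71
= RGB(158, 92, 71)


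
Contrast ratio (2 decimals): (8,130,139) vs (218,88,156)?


Linearize each sRGB channel c=v/255: c/12.92 if c ≤ 0.04045 else ((c+0.055)/1.055)^2.4
L = 0.2126×R_lin + 0.7152×G_lin + 0.0722×B_lin
Color 1 (8,130,139):
  R=8: 8/255≈0.0314 ≤ 0.04045 → 0.0314/12.92 ≈ 0.00243
  G=130: 130/255≈0.5098 > 0.04045 → ((0.5098+0.055)/1.055)^2.4 ≈ 0.22323
  B=139: 139/255≈0.5451 > 0.04045 → ((0.5451+0.055)/1.055)^2.4 ≈ 0.25818
  L1 = 0.2126×0.00243 + 0.7152×0.22323 + 0.0722×0.25818 ≈ 0.17881
Color 2 (218,88,156):
  R=218: 218/255≈0.8549 > 0.04045 → ((0.8549+0.055)/1.055)^2.4 ≈ 0.70110
  G=88: 88/255≈0.3451 > 0.04045 → ((0.3451+0.055)/1.055)^2.4 ≈ 0.09759
  B=156: 156/255≈0.6118 > 0.04045 → ((0.6118+0.055)/1.055)^2.4 ≈ 0.33245
  L2 = 0.2126×0.70110 + 0.7152×0.09759 + 0.0722×0.33245 ≈ 0.24285
Lighter = 0.24285, Darker = 0.17881
Ratio = (L_lighter + 0.05) / (L_darker + 0.05)
Ratio = (0.24285 + 0.05) / (0.17881 + 0.05) = 0.29285 / 0.22881 ≈ 1.2799
Ratio ≈ 1.28:1


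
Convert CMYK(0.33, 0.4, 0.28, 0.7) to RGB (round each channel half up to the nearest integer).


R = 255 × (1-C) × (1-K) = 255 × 0.67 × 0.30 = 51.255 → 51
G = 255 × (1-M) × (1-K) = 255 × 0.60 × 0.30 = 45.9 → 46
B = 255 × (1-Y) × (1-K) = 255 × 0.72 × 0.30 = 55.08 → 55
= RGB(51, 46, 55)


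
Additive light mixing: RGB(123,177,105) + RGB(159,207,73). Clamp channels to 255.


Additive: each channel = min(255, C₁+C₂)
R: 123+159 = 282 → 255
G: 177+207 = 384 → 255
B: 105+73 = 178 → 178
= RGB(255, 255, 178)
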